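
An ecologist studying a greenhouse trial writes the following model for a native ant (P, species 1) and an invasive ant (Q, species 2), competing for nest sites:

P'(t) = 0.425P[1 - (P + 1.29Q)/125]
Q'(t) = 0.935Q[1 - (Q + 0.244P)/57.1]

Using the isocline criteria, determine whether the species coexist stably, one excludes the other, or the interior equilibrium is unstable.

stable coexistence

Compare the nullcline intercepts: K1/α12 = 125/1.29 = 96.9 > K2 = 57.1; K2/α21 = 57.1/0.244 = 234 > K1 = 125.
Since both inequalities hold, each species can invade when rare, so the interior equilibrium is stable.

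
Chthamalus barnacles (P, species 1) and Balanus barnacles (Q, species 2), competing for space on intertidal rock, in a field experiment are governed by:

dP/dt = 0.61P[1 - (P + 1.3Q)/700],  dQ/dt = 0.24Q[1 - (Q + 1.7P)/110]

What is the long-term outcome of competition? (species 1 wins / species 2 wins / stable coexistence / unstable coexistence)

Compare the nullcline intercepts: K1/α12 = 700/1.3 = 538 > K2 = 110; K2/α21 = 110/1.7 = 64.7 < K1 = 700.
Since the inequalities point opposite ways, species 1 can invade but species 2 cannot.

species 1 excludes species 2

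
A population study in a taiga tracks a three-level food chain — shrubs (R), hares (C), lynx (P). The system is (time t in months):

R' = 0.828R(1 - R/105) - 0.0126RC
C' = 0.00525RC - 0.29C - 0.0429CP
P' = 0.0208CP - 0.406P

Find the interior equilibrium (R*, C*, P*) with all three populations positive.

R* ≈ 73.8, C* ≈ 19.5, P* ≈ 2.27

From dP/dt = 0: 0.0208C* = 0.406, so C* = 19.5.
From dR/dt = 0: 0.828(1 - R*/105) = 0.0126·19.5, giving R* = 105·(1 - 0.297) = 73.8.
From dC/dt = 0: 0.00525·73.8 - 0.29 = 0.0429P*, so P* = 0.0975/0.0429 = 2.27.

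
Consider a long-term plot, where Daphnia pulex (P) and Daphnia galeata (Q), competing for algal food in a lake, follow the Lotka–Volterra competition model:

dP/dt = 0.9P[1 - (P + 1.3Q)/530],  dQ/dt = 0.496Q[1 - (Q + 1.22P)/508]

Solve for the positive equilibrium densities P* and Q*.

Setting both brackets to zero gives the nullclines P + 1.3Q = 530 and 1.22P + Q = 508.
Substituting Q = 508 - 1.22P into the first: P(1 - 1.3·1.22) = 530 - 1.3·508.
So P* = -130/-0.586 = 223, and then Q* = 508 - 1.22·223 = 237.

P* ≈ 223, Q* ≈ 237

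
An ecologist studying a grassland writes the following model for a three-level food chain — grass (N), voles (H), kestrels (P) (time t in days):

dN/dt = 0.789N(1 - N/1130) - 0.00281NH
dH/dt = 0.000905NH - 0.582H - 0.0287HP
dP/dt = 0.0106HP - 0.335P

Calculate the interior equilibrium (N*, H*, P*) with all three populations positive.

N* ≈ 1000, H* ≈ 31.6, P* ≈ 11.3

From dP/dt = 0: 0.0106H* = 0.335, so H* = 31.6.
From dN/dt = 0: 0.789(1 - N*/1130) = 0.00281·31.6, giving N* = 1130·(1 - 0.113) = 1000.
From dH/dt = 0: 0.000905·1000 - 0.582 = 0.0287P*, so P* = 0.326/0.0287 = 11.3.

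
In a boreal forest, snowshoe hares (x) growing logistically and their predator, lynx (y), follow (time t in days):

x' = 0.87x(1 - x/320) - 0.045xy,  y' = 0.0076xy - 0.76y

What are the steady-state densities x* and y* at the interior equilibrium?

x* ≈ 100, y* ≈ 13.3

From dy/dt = 0 with y > 0: 0.0076x* = 0.76, so x* = 100.
Substitute into dx/dt = 0: 0.87(1 - 100/320) = 0.045y*.
The bracket is 0.688, giving y* = 0.598/0.045 = 13.3.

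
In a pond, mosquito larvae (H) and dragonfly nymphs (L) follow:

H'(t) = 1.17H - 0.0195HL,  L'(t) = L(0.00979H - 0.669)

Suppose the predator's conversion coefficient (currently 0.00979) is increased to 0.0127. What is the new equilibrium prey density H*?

H* ≈ 52.7

At the interior fixed point, setting dL/dt = 0 with L > 0 fixes H* = (predator death rate)/(HL coefficient) — independent of the other coefficients.
With the change, H* = 0.669/0.0127 = 52.7; it falls from 68.3.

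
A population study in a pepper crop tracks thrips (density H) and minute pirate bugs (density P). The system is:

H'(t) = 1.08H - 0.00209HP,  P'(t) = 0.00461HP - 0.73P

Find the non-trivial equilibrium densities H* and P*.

H* ≈ 158, P* ≈ 517

Set dP/dt = 0 with P > 0: 0.00461H - 0.73 = 0, so H* = 0.73/0.00461 = 158.
Set dH/dt = 0 with H > 0: 1.08 - 0.00209P = 0, so P* = 1.08/0.00209 = 517.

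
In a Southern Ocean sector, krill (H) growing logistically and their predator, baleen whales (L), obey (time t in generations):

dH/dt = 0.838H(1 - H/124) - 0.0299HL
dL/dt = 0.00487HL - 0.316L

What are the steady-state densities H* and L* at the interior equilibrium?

H* ≈ 64.9, L* ≈ 13.4

From dL/dt = 0 with L > 0: 0.00487H* = 0.316, so H* = 64.9.
Substitute into dH/dt = 0: 0.838(1 - 64.9/124) = 0.0299L*.
The bracket is 0.477, giving L* = 0.399/0.0299 = 13.4.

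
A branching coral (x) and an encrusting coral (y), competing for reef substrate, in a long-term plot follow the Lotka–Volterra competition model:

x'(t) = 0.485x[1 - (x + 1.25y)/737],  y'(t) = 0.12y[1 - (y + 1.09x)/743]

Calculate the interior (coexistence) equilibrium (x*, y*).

x* ≈ 529, y* ≈ 166

Setting both brackets to zero gives the nullclines x + 1.25y = 737 and 1.09x + y = 743.
Substituting y = 743 - 1.09x into the first: x(1 - 1.25·1.09) = 737 - 1.25·743.
So x* = -192/-0.363 = 529, and then y* = 743 - 1.09·529 = 166.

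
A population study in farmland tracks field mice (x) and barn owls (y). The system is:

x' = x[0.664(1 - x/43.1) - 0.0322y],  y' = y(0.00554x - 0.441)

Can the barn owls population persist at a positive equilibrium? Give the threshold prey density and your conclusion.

Threshold x = 79.6; K < 79.6, so no, the predator goes extinct.

The predator equation gives dy/dt > 0 only when x > 0.441/0.00554 = 79.6.
Without the predator, x → K = 43.1. Since 43.1 < 79.6, the predator cannot invade.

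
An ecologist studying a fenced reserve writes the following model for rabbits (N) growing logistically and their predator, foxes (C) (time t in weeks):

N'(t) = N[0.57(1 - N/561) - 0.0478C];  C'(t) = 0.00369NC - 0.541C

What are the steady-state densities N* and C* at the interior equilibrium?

N* ≈ 147, C* ≈ 8.81

From dC/dt = 0 with C > 0: 0.00369N* = 0.541, so N* = 147.
Substitute into dN/dt = 0: 0.57(1 - 147/561) = 0.0478C*.
The bracket is 0.739, giving C* = 0.421/0.0478 = 8.81.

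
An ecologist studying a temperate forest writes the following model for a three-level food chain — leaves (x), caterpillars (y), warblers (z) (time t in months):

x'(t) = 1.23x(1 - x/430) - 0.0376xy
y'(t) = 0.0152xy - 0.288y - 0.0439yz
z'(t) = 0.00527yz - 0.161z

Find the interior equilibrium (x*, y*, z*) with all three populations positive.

x* ≈ 28.4, y* ≈ 30.6, z* ≈ 3.28

From dz/dt = 0: 0.00527y* = 0.161, so y* = 30.6.
From dx/dt = 0: 1.23(1 - x*/430) = 0.0376·30.6, giving x* = 430·(1 - 0.934) = 28.4.
From dy/dt = 0: 0.0152·28.4 - 0.288 = 0.0439z*, so z* = 0.144/0.0439 = 3.28.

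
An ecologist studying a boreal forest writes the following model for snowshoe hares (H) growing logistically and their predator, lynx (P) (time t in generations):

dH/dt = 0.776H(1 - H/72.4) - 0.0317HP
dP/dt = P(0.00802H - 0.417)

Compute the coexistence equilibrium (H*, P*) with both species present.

H* ≈ 52, P* ≈ 6.9

From dP/dt = 0 with P > 0: 0.00802H* = 0.417, so H* = 52.
Substitute into dH/dt = 0: 0.776(1 - 52/72.4) = 0.0317P*.
The bracket is 0.282, giving P* = 0.219/0.0317 = 6.9.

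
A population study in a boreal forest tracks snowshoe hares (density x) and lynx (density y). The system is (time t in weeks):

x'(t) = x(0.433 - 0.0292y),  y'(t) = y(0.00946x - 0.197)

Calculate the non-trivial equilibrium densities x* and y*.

x* ≈ 20.8, y* ≈ 14.8

Set dy/dt = 0 with y > 0: 0.00946x - 0.197 = 0, so x* = 0.197/0.00946 = 20.8.
Set dx/dt = 0 with x > 0: 0.433 - 0.0292y = 0, so y* = 0.433/0.0292 = 14.8.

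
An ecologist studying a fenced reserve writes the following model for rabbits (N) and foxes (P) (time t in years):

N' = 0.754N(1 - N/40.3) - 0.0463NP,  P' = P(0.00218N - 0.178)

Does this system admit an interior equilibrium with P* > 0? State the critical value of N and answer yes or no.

The predator equation gives dP/dt > 0 only when N > 0.178/0.00218 = 81.7.
Without the predator, N → K = 40.3. Since 40.3 < 81.7, the predator cannot invade.

Threshold N = 81.7; K < 81.7, so no, the predator goes extinct.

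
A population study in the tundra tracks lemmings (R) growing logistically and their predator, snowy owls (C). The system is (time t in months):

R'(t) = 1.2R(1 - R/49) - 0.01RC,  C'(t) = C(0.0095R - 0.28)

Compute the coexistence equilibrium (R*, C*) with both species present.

R* ≈ 29.5, C* ≈ 47.8

From dC/dt = 0 with C > 0: 0.0095R* = 0.28, so R* = 29.5.
Substitute into dR/dt = 0: 1.2(1 - 29.5/49) = 0.01C*.
The bracket is 0.398, giving C* = 0.478/0.01 = 47.8.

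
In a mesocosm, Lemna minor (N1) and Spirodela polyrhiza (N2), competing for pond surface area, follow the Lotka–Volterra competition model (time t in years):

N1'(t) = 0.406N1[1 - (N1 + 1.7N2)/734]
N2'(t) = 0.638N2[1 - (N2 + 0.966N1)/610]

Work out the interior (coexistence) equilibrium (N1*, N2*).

Setting both brackets to zero gives the nullclines N1 + 1.7N2 = 734 and 0.966N1 + N2 = 610.
Substituting N2 = 610 - 0.966N1 into the first: N1(1 - 1.7·0.966) = 734 - 1.7·610.
So N1* = -303/-0.642 = 472, and then N2* = 610 - 0.966·472 = 154.

N1* ≈ 472, N2* ≈ 154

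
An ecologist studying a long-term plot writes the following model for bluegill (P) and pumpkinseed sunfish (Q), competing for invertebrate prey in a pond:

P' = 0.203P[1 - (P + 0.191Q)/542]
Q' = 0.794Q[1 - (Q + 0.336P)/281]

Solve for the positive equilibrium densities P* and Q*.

P* ≈ 522, Q* ≈ 106

Setting both brackets to zero gives the nullclines P + 0.191Q = 542 and 0.336P + Q = 281.
Substituting Q = 281 - 0.336P into the first: P(1 - 0.191·0.336) = 542 - 0.191·281.
So P* = 488/0.936 = 522, and then Q* = 281 - 0.336·522 = 106.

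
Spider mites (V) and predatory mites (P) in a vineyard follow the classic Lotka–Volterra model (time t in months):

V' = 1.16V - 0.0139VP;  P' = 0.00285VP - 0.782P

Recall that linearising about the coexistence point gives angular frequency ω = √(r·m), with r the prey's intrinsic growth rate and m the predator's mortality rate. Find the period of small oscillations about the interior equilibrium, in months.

Here r = 1.16 and m = 0.782, so r·m = 0.907.
ω = √0.907 = 0.952 per month, hence T = 2π/ω ≈ 6.6 months.

T ≈ 6.6 months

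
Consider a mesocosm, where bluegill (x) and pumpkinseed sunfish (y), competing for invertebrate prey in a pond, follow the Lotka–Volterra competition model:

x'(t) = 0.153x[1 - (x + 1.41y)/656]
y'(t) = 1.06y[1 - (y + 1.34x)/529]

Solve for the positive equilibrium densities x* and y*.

Setting both brackets to zero gives the nullclines x + 1.41y = 656 and 1.34x + y = 529.
Substituting y = 529 - 1.34x into the first: x(1 - 1.41·1.34) = 656 - 1.41·529.
So x* = -89.9/-0.889 = 101, and then y* = 529 - 1.34·101 = 394.

x* ≈ 101, y* ≈ 394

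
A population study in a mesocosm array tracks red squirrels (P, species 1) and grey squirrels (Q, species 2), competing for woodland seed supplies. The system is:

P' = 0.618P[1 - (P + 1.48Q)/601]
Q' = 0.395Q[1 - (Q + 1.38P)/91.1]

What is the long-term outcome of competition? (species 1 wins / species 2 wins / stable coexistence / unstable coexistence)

species 1 excludes species 2

Compare the nullcline intercepts: K1/α12 = 601/1.48 = 406 > K2 = 91.1; K2/α21 = 91.1/1.38 = 66 < K1 = 601.
Since the inequalities point opposite ways, species 1 can invade but species 2 cannot.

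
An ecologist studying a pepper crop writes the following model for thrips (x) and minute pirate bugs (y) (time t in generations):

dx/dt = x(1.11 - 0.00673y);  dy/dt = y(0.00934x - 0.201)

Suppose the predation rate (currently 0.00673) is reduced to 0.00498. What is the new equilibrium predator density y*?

At the interior fixed point, setting dx/dt = 0 with x > 0 fixes y* = (prey growth rate)/(xy coefficient) — independent of the other coefficients.
With the change, y* = 1.11/0.00498 = 223; it rises from 165.

y* ≈ 223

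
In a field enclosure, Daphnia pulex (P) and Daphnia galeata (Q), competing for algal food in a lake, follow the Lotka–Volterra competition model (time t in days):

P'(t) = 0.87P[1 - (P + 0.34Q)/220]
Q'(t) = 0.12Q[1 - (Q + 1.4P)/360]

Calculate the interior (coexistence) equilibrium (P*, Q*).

P* ≈ 186, Q* ≈ 99.2

Setting both brackets to zero gives the nullclines P + 0.34Q = 220 and 1.4P + Q = 360.
Substituting Q = 360 - 1.4P into the first: P(1 - 0.34·1.4) = 220 - 0.34·360.
So P* = 97.6/0.524 = 186, and then Q* = 360 - 1.4·186 = 99.2.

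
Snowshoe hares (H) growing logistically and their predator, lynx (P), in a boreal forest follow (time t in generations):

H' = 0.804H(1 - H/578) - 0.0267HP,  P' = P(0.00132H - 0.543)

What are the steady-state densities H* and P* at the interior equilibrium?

H* ≈ 411, P* ≈ 8.68

From dP/dt = 0 with P > 0: 0.00132H* = 0.543, so H* = 411.
Substitute into dH/dt = 0: 0.804(1 - 411/578) = 0.0267P*.
The bracket is 0.288, giving P* = 0.232/0.0267 = 8.68.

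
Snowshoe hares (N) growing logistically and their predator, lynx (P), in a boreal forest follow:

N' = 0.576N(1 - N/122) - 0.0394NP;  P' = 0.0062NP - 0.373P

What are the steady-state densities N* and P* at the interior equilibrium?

From dP/dt = 0 with P > 0: 0.0062N* = 0.373, so N* = 60.2.
Substitute into dN/dt = 0: 0.576(1 - 60.2/122) = 0.0394P*.
The bracket is 0.507, giving P* = 0.292/0.0394 = 7.41.

N* ≈ 60.2, P* ≈ 7.41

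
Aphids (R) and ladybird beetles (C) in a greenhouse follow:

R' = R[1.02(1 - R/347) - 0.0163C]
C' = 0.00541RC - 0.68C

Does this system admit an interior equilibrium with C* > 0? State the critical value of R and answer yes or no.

Threshold R = 126; K > 126, so yes, the predator persists.

The predator equation gives dC/dt > 0 only when R > 0.68/0.00541 = 126.
Without the predator, R → K = 347. Since 347 > 126, the predator can invade and persist.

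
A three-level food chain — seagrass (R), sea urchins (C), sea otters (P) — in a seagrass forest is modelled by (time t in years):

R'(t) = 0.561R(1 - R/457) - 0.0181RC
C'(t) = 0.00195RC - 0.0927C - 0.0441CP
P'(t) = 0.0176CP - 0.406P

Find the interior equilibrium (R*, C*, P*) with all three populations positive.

R* ≈ 117, C* ≈ 23.1, P* ≈ 3.07

From dP/dt = 0: 0.0176C* = 0.406, so C* = 23.1.
From dR/dt = 0: 0.561(1 - R*/457) = 0.0181·23.1, giving R* = 457·(1 - 0.744) = 117.
From dC/dt = 0: 0.00195·117 - 0.0927 = 0.0441P*, so P* = 0.135/0.0441 = 3.07.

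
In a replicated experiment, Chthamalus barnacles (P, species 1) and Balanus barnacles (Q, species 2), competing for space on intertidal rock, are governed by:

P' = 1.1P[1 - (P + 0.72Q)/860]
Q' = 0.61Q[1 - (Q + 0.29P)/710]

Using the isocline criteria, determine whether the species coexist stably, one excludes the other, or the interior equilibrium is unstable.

Compare the nullcline intercepts: K1/α12 = 860/0.72 = 1190 > K2 = 710; K2/α21 = 710/0.29 = 2450 > K1 = 860.
Since both inequalities hold, each species can invade when rare, so the interior equilibrium is stable.

stable coexistence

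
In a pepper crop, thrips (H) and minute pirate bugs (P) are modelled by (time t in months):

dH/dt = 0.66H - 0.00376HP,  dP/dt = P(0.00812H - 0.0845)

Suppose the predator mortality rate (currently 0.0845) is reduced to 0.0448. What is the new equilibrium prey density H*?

At the interior fixed point, setting dP/dt = 0 with P > 0 fixes H* = (predator death rate)/(HP coefficient) — independent of the other coefficients.
With the change, H* = 0.0448/0.00812 = 5.52; it falls from 10.4.

H* ≈ 5.52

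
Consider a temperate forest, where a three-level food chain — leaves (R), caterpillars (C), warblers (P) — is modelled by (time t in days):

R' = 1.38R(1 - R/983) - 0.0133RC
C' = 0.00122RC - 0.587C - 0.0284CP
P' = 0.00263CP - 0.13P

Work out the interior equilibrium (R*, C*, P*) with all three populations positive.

R* ≈ 515, C* ≈ 49.4, P* ≈ 1.44

From dP/dt = 0: 0.00263C* = 0.13, so C* = 49.4.
From dR/dt = 0: 1.38(1 - R*/983) = 0.0133·49.4, giving R* = 983·(1 - 0.476) = 515.
From dC/dt = 0: 0.00122·515 - 0.587 = 0.0284P*, so P* = 0.0409/0.0284 = 1.44.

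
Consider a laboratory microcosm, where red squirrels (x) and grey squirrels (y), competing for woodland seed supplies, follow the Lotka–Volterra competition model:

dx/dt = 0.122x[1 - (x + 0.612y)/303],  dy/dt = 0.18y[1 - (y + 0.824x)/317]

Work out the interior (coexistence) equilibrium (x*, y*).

x* ≈ 220, y* ≈ 136

Setting both brackets to zero gives the nullclines x + 0.612y = 303 and 0.824x + y = 317.
Substituting y = 317 - 0.824x into the first: x(1 - 0.612·0.824) = 303 - 0.612·317.
So x* = 109/0.496 = 220, and then y* = 317 - 0.824·220 = 136.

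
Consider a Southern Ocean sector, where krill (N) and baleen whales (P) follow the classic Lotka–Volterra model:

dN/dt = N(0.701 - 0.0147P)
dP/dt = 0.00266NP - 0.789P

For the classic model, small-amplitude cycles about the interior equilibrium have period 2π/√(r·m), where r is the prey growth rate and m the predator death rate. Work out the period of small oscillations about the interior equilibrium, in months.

Here r = 0.701 and m = 0.789, so r·m = 0.553.
ω = √0.553 = 0.744 per month, hence T = 2π/ω ≈ 8.45 months.

T ≈ 8.45 months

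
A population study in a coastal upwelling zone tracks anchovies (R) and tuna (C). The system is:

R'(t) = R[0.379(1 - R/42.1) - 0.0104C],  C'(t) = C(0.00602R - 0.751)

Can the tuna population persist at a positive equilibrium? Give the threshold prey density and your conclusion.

The predator equation gives dC/dt > 0 only when R > 0.751/0.00602 = 125.
Without the predator, R → K = 42.1. Since 42.1 < 125, the predator cannot invade.

Threshold R = 125; K < 125, so no, the predator goes extinct.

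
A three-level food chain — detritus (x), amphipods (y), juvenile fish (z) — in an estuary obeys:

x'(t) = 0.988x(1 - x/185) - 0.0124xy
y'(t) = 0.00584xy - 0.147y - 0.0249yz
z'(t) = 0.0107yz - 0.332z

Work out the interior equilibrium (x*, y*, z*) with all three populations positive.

x* ≈ 113, y* ≈ 31, z* ≈ 20.6

From dz/dt = 0: 0.0107y* = 0.332, so y* = 31.
From dx/dt = 0: 0.988(1 - x*/185) = 0.0124·31, giving x* = 185·(1 - 0.389) = 113.
From dy/dt = 0: 0.00584·113 - 0.147 = 0.0249z*, so z* = 0.513/0.0249 = 20.6.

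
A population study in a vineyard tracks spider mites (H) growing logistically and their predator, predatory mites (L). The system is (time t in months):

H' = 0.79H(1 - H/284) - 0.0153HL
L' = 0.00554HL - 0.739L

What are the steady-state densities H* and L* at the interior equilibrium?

H* ≈ 133, L* ≈ 27.4

From dL/dt = 0 with L > 0: 0.00554H* = 0.739, so H* = 133.
Substitute into dH/dt = 0: 0.79(1 - 133/284) = 0.0153L*.
The bracket is 0.53, giving L* = 0.419/0.0153 = 27.4.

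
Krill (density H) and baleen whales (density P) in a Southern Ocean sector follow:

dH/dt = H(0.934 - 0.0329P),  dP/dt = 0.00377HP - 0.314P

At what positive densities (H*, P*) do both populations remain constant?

Set dP/dt = 0 with P > 0: 0.00377H - 0.314 = 0, so H* = 0.314/0.00377 = 83.3.
Set dH/dt = 0 with H > 0: 0.934 - 0.0329P = 0, so P* = 0.934/0.0329 = 28.4.

H* ≈ 83.3, P* ≈ 28.4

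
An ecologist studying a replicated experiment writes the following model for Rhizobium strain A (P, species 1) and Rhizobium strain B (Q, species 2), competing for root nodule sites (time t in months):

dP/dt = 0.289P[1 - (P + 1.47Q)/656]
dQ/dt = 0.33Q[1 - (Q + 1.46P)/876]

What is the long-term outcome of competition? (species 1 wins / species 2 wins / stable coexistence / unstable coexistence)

unstable coexistence (outcome depends on initial conditions)

Compare the nullcline intercepts: K1/α12 = 656/1.47 = 446 < K2 = 876; K2/α21 = 876/1.46 = 600 < K1 = 656.
Since both are reversed, neither can invade when rare; the interior point is a saddle.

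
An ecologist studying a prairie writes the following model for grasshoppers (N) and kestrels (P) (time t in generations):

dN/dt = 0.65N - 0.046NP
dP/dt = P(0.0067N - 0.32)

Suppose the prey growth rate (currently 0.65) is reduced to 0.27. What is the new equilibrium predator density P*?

P* ≈ 5.87

At the interior fixed point, setting dN/dt = 0 with N > 0 fixes P* = (prey growth rate)/(NP coefficient) — independent of the other coefficients.
With the change, P* = 0.27/0.046 = 5.87; it falls from 14.1.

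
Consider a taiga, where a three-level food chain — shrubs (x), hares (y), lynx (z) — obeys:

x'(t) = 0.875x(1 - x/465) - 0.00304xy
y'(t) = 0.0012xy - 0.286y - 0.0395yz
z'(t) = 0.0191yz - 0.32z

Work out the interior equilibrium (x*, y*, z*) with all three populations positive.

x* ≈ 438, y* ≈ 16.8, z* ≈ 6.06

From dz/dt = 0: 0.0191y* = 0.32, so y* = 16.8.
From dx/dt = 0: 0.875(1 - x*/465) = 0.00304·16.8, giving x* = 465·(1 - 0.0582) = 438.
From dy/dt = 0: 0.0012·438 - 0.286 = 0.0395z*, so z* = 0.24/0.0395 = 6.06.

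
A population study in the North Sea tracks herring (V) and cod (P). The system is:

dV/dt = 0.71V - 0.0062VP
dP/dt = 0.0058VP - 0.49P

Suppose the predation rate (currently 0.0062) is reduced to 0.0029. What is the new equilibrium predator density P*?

P* ≈ 245

At the interior fixed point, setting dV/dt = 0 with V > 0 fixes P* = (prey growth rate)/(VP coefficient) — independent of the other coefficients.
With the change, P* = 0.71/0.0029 = 245; it rises from 115.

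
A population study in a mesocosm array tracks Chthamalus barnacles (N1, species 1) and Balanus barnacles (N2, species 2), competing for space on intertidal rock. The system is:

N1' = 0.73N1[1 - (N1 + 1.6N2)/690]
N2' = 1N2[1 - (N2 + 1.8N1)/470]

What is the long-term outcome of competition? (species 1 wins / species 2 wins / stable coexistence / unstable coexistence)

Compare the nullcline intercepts: K1/α12 = 690/1.6 = 431 < K2 = 470; K2/α21 = 470/1.8 = 261 < K1 = 690.
Since both are reversed, neither can invade when rare; the interior point is a saddle.

unstable coexistence (outcome depends on initial conditions)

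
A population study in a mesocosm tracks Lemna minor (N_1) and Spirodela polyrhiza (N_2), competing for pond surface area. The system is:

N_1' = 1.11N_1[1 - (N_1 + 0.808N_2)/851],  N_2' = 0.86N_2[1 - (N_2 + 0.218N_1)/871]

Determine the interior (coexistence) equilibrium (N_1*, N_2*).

N_1* ≈ 179, N_2* ≈ 832

Setting both brackets to zero gives the nullclines N_1 + 0.808N_2 = 851 and 0.218N_1 + N_2 = 871.
Substituting N_2 = 871 - 0.218N_1 into the first: N_1(1 - 0.808·0.218) = 851 - 0.808·871.
So N_1* = 147/0.824 = 179, and then N_2* = 871 - 0.218·179 = 832.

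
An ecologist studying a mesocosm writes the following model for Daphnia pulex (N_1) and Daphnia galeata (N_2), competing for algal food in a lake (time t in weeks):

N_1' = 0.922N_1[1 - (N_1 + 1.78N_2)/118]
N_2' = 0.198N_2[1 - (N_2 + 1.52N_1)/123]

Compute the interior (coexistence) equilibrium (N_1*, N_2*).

N_1* ≈ 59.2, N_2* ≈ 33

Setting both brackets to zero gives the nullclines N_1 + 1.78N_2 = 118 and 1.52N_1 + N_2 = 123.
Substituting N_2 = 123 - 1.52N_1 into the first: N_1(1 - 1.78·1.52) = 118 - 1.78·123.
So N_1* = -101/-1.71 = 59.2, and then N_2* = 123 - 1.52·59.2 = 33.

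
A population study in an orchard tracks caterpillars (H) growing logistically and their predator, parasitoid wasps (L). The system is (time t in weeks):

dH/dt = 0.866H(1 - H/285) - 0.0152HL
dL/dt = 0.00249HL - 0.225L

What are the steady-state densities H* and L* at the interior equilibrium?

From dL/dt = 0 with L > 0: 0.00249H* = 0.225, so H* = 90.4.
Substitute into dH/dt = 0: 0.866(1 - 90.4/285) = 0.0152L*.
The bracket is 0.683, giving L* = 0.591/0.0152 = 38.9.

H* ≈ 90.4, L* ≈ 38.9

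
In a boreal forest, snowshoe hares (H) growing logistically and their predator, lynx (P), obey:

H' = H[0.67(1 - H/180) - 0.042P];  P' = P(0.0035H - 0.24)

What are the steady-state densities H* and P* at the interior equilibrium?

H* ≈ 68.6, P* ≈ 9.88

From dP/dt = 0 with P > 0: 0.0035H* = 0.24, so H* = 68.6.
Substitute into dH/dt = 0: 0.67(1 - 68.6/180) = 0.042P*.
The bracket is 0.619, giving P* = 0.415/0.042 = 9.88.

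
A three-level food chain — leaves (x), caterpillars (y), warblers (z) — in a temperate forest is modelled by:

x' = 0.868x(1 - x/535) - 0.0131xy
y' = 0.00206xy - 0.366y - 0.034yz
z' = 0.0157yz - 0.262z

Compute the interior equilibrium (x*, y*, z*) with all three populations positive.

From dz/dt = 0: 0.0157y* = 0.262, so y* = 16.7.
From dx/dt = 0: 0.868(1 - x*/535) = 0.0131·16.7, giving x* = 535·(1 - 0.252) = 400.
From dy/dt = 0: 0.00206·400 - 0.366 = 0.034z*, so z* = 0.459/0.034 = 13.5.

x* ≈ 400, y* ≈ 16.7, z* ≈ 13.5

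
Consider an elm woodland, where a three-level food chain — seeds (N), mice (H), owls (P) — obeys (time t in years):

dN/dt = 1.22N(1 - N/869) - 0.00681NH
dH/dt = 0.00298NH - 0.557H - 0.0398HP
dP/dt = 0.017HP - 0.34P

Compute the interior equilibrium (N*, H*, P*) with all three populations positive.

From dP/dt = 0: 0.017H* = 0.34, so H* = 20.
From dN/dt = 0: 1.22(1 - N*/869) = 0.00681·20, giving N* = 869·(1 - 0.112) = 772.
From dH/dt = 0: 0.00298·772 - 0.557 = 0.0398P*, so P* = 1.74/0.0398 = 43.8.

N* ≈ 772, H* ≈ 20, P* ≈ 43.8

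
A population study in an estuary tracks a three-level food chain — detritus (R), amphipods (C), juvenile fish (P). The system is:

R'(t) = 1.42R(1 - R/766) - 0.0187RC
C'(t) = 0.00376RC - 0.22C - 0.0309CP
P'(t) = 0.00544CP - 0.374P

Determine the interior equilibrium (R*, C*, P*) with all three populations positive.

From dP/dt = 0: 0.00544C* = 0.374, so C* = 68.8.
From dR/dt = 0: 1.42(1 - R*/766) = 0.0187·68.8, giving R* = 766·(1 - 0.905) = 72.5.
From dC/dt = 0: 0.00376·72.5 - 0.22 = 0.0309P*, so P* = 0.0526/0.0309 = 1.7.

R* ≈ 72.5, C* ≈ 68.8, P* ≈ 1.7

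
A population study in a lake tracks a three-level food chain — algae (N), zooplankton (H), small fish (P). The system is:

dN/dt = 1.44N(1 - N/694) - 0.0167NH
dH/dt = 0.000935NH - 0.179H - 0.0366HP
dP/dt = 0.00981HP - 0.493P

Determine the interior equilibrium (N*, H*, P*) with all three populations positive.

From dP/dt = 0: 0.00981H* = 0.493, so H* = 50.3.
From dN/dt = 0: 1.44(1 - N*/694) = 0.0167·50.3, giving N* = 694·(1 - 0.583) = 290.
From dH/dt = 0: 0.000935·290 - 0.179 = 0.0366P*, so P* = 0.0917/0.0366 = 2.51.

N* ≈ 290, H* ≈ 50.3, P* ≈ 2.51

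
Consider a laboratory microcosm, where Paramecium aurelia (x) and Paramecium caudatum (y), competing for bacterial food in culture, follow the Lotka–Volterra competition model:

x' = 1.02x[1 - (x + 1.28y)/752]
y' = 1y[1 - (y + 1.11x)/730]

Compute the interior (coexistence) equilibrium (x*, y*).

Setting both brackets to zero gives the nullclines x + 1.28y = 752 and 1.11x + y = 730.
Substituting y = 730 - 1.11x into the first: x(1 - 1.28·1.11) = 752 - 1.28·730.
So x* = -182/-0.421 = 433, and then y* = 730 - 1.11·433 = 249.

x* ≈ 433, y* ≈ 249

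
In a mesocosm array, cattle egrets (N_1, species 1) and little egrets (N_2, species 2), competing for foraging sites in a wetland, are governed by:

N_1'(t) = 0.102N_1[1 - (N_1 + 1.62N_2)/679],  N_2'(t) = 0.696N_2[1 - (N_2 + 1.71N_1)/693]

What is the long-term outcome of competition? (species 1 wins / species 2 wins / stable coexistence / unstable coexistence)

Compare the nullcline intercepts: K1/α12 = 679/1.62 = 419 < K2 = 693; K2/α21 = 693/1.71 = 405 < K1 = 679.
Since both are reversed, neither can invade when rare; the interior point is a saddle.

unstable coexistence (outcome depends on initial conditions)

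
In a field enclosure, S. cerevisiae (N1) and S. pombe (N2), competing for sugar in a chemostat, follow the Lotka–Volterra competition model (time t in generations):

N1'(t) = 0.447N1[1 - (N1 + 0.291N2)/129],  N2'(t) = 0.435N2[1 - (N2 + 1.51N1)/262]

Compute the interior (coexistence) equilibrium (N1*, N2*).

Setting both brackets to zero gives the nullclines N1 + 0.291N2 = 129 and 1.51N1 + N2 = 262.
Substituting N2 = 262 - 1.51N1 into the first: N1(1 - 0.291·1.51) = 129 - 0.291·262.
So N1* = 52.8/0.561 = 94.1, and then N2* = 262 - 1.51·94.1 = 120.

N1* ≈ 94.1, N2* ≈ 120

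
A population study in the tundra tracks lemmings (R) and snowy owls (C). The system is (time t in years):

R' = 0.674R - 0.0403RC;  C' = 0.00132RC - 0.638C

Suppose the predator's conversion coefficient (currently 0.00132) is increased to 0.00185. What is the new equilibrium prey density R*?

At the interior fixed point, setting dC/dt = 0 with C > 0 fixes R* = (predator death rate)/(RC coefficient) — independent of the other coefficients.
With the change, R* = 0.638/0.00185 = 345; it falls from 483.

R* ≈ 345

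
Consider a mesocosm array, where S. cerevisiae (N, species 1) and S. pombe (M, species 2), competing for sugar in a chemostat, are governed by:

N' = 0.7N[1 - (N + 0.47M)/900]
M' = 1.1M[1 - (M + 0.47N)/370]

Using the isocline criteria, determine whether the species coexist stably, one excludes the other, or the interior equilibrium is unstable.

species 1 excludes species 2

Compare the nullcline intercepts: K1/α12 = 900/0.47 = 1910 > K2 = 370; K2/α21 = 370/0.47 = 787 < K1 = 900.
Since the inequalities point opposite ways, species 1 can invade but species 2 cannot.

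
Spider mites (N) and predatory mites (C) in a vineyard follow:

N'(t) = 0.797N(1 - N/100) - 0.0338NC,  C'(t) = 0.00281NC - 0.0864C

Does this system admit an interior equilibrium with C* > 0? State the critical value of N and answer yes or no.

The predator equation gives dC/dt > 0 only when N > 0.0864/0.00281 = 30.7.
Without the predator, N → K = 100. Since 100 > 30.7, the predator can invade and persist.

Threshold N = 30.7; K > 30.7, so yes, the predator persists.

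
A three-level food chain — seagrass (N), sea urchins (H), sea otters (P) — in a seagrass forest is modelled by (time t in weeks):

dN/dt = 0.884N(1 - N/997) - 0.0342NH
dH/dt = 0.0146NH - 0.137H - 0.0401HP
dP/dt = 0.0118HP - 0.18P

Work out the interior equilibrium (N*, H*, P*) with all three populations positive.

From dP/dt = 0: 0.0118H* = 0.18, so H* = 15.3.
From dN/dt = 0: 0.884(1 - N*/997) = 0.0342·15.3, giving N* = 997·(1 - 0.59) = 409.
From dH/dt = 0: 0.0146·409 - 0.137 = 0.0401P*, so P* = 5.83/0.0401 = 145.

N* ≈ 409, H* ≈ 15.3, P* ≈ 145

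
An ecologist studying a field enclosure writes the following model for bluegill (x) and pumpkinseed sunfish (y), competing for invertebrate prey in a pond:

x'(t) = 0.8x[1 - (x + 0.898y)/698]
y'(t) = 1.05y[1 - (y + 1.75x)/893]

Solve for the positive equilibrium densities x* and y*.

Setting both brackets to zero gives the nullclines x + 0.898y = 698 and 1.75x + y = 893.
Substituting y = 893 - 1.75x into the first: x(1 - 0.898·1.75) = 698 - 0.898·893.
So x* = -104/-0.572 = 182, and then y* = 893 - 1.75·182 = 575.

x* ≈ 182, y* ≈ 575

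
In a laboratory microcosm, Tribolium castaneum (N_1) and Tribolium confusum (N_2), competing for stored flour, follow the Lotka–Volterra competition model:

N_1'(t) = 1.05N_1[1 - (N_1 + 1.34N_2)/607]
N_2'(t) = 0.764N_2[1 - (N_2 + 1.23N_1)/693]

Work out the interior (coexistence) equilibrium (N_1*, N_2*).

N_1* ≈ 496, N_2* ≈ 82.7

Setting both brackets to zero gives the nullclines N_1 + 1.34N_2 = 607 and 1.23N_1 + N_2 = 693.
Substituting N_2 = 693 - 1.23N_1 into the first: N_1(1 - 1.34·1.23) = 607 - 1.34·693.
So N_1* = -322/-0.648 = 496, and then N_2* = 693 - 1.23·496 = 82.7.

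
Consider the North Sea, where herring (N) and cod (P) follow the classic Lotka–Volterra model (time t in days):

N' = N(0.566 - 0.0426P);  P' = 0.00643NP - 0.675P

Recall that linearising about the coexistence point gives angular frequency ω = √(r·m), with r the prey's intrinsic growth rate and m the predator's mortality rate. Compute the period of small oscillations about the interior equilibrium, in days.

T ≈ 10.2 days

Here r = 0.566 and m = 0.675, so r·m = 0.382.
ω = √0.382 = 0.618 per day, hence T = 2π/ω ≈ 10.2 days.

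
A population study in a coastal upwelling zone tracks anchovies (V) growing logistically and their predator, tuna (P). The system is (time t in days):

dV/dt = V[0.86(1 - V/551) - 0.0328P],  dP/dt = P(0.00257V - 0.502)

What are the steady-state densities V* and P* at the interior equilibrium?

From dP/dt = 0 with P > 0: 0.00257V* = 0.502, so V* = 195.
Substitute into dV/dt = 0: 0.86(1 - 195/551) = 0.0328P*.
The bracket is 0.645, giving P* = 0.555/0.0328 = 16.9.

V* ≈ 195, P* ≈ 16.9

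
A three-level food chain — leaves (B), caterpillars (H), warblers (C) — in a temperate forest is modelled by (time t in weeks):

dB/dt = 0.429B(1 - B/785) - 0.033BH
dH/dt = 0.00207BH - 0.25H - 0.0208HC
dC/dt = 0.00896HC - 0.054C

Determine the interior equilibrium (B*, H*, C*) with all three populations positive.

B* ≈ 421, H* ≈ 6.03, C* ≈ 29.9

From dC/dt = 0: 0.00896H* = 0.054, so H* = 6.03.
From dB/dt = 0: 0.429(1 - B*/785) = 0.033·6.03, giving B* = 785·(1 - 0.464) = 421.
From dH/dt = 0: 0.00207·421 - 0.25 = 0.0208C*, so C* = 0.622/0.0208 = 29.9.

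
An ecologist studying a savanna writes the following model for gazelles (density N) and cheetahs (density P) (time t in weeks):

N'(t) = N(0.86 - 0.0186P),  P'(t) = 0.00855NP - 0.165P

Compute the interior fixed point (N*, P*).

Set dP/dt = 0 with P > 0: 0.00855N - 0.165 = 0, so N* = 0.165/0.00855 = 19.3.
Set dN/dt = 0 with N > 0: 0.86 - 0.0186P = 0, so P* = 0.86/0.0186 = 46.2.

N* ≈ 19.3, P* ≈ 46.2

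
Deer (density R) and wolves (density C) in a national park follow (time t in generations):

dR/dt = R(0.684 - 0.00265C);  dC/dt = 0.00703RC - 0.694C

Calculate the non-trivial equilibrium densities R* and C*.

Set dC/dt = 0 with C > 0: 0.00703R - 0.694 = 0, so R* = 0.694/0.00703 = 98.7.
Set dR/dt = 0 with R > 0: 0.684 - 0.00265C = 0, so C* = 0.684/0.00265 = 258.

R* ≈ 98.7, C* ≈ 258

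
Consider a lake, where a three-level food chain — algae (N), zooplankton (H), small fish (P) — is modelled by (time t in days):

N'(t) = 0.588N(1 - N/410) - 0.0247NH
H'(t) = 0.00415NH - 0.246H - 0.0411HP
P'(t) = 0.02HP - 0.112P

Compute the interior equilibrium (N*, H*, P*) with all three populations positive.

N* ≈ 314, H* ≈ 5.6, P* ≈ 25.7

From dP/dt = 0: 0.02H* = 0.112, so H* = 5.6.
From dN/dt = 0: 0.588(1 - N*/410) = 0.0247·5.6, giving N* = 410·(1 - 0.235) = 314.
From dH/dt = 0: 0.00415·314 - 0.246 = 0.0411P*, so P* = 1.06/0.0411 = 25.7.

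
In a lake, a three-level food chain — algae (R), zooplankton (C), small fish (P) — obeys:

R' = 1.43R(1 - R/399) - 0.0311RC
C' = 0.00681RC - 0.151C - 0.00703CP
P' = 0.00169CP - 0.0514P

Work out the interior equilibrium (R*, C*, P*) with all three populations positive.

From dP/dt = 0: 0.00169C* = 0.0514, so C* = 30.4.
From dR/dt = 0: 1.43(1 - R*/399) = 0.0311·30.4, giving R* = 399·(1 - 0.661) = 135.
From dC/dt = 0: 0.00681·135 - 0.151 = 0.00703P*, so P* = 0.769/0.00703 = 109.

R* ≈ 135, C* ≈ 30.4, P* ≈ 109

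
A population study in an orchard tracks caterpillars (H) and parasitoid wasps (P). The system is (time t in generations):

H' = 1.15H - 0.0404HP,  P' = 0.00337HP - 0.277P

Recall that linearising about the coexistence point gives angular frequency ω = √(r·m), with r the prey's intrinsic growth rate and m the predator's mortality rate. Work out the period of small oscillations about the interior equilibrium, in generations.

T ≈ 11.1 generations

Here r = 1.15 and m = 0.277, so r·m = 0.319.
ω = √0.319 = 0.564 per generation, hence T = 2π/ω ≈ 11.1 generations.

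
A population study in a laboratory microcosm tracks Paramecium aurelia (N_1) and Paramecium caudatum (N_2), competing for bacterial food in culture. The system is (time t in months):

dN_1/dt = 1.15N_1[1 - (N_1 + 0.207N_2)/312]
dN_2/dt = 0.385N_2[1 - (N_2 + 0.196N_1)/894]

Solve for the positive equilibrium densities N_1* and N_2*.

Setting both brackets to zero gives the nullclines N_1 + 0.207N_2 = 312 and 0.196N_1 + N_2 = 894.
Substituting N_2 = 894 - 0.196N_1 into the first: N_1(1 - 0.207·0.196) = 312 - 0.207·894.
So N_1* = 127/0.959 = 132, and then N_2* = 894 - 0.196·132 = 868.

N_1* ≈ 132, N_2* ≈ 868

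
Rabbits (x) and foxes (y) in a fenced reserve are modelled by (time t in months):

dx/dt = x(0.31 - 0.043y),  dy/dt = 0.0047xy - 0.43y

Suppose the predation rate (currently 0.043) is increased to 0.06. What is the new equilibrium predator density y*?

y* ≈ 5.17

At the interior fixed point, setting dx/dt = 0 with x > 0 fixes y* = (prey growth rate)/(xy coefficient) — independent of the other coefficients.
With the change, y* = 0.31/0.06 = 5.17; it falls from 7.21.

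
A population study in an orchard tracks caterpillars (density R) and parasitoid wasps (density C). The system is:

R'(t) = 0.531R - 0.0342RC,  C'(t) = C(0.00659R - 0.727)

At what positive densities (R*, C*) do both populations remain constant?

R* ≈ 110, C* ≈ 15.5

Set dC/dt = 0 with C > 0: 0.00659R - 0.727 = 0, so R* = 0.727/0.00659 = 110.
Set dR/dt = 0 with R > 0: 0.531 - 0.0342C = 0, so C* = 0.531/0.0342 = 15.5.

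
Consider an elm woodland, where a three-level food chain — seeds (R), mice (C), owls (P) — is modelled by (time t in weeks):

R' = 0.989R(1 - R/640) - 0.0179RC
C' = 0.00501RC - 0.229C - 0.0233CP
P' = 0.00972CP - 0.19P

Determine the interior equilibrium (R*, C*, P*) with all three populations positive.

From dP/dt = 0: 0.00972C* = 0.19, so C* = 19.5.
From dR/dt = 0: 0.989(1 - R*/640) = 0.0179·19.5, giving R* = 640·(1 - 0.354) = 414.
From dC/dt = 0: 0.00501·414 - 0.229 = 0.0233P*, so P* = 1.84/0.0233 = 79.1.

R* ≈ 414, C* ≈ 19.5, P* ≈ 79.1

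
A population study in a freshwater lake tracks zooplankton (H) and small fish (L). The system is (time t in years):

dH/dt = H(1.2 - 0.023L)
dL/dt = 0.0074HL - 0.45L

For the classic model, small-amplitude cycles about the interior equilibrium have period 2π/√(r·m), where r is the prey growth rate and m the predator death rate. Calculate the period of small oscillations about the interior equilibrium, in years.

Here r = 1.2 and m = 0.45, so r·m = 0.54.
ω = √0.54 = 0.735 per year, hence T = 2π/ω ≈ 8.55 years.

T ≈ 8.55 years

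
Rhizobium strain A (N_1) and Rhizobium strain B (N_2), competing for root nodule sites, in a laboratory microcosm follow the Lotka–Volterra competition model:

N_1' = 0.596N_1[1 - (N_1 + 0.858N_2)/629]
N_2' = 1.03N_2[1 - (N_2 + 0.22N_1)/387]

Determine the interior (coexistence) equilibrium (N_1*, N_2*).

N_1* ≈ 366, N_2* ≈ 306

Setting both brackets to zero gives the nullclines N_1 + 0.858N_2 = 629 and 0.22N_1 + N_2 = 387.
Substituting N_2 = 387 - 0.22N_1 into the first: N_1(1 - 0.858·0.22) = 629 - 0.858·387.
So N_1* = 297/0.811 = 366, and then N_2* = 387 - 0.22·366 = 306.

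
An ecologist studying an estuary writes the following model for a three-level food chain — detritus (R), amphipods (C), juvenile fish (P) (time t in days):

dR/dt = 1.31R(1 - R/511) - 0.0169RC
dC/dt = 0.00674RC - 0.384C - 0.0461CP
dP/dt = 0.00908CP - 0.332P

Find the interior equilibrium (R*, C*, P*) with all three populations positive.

R* ≈ 270, C* ≈ 36.6, P* ≈ 31.1

From dP/dt = 0: 0.00908C* = 0.332, so C* = 36.6.
From dR/dt = 0: 1.31(1 - R*/511) = 0.0169·36.6, giving R* = 511·(1 - 0.472) = 270.
From dC/dt = 0: 0.00674·270 - 0.384 = 0.0461P*, so P* = 1.44/0.0461 = 31.1.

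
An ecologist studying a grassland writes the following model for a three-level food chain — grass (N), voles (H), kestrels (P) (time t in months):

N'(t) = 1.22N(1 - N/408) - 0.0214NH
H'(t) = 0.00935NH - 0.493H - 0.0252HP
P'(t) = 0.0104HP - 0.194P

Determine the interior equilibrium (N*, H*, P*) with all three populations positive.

N* ≈ 274, H* ≈ 18.7, P* ≈ 82.3

From dP/dt = 0: 0.0104H* = 0.194, so H* = 18.7.
From dN/dt = 0: 1.22(1 - N*/408) = 0.0214·18.7, giving N* = 408·(1 - 0.327) = 274.
From dH/dt = 0: 0.00935·274 - 0.493 = 0.0252P*, so P* = 2.07/0.0252 = 82.3.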